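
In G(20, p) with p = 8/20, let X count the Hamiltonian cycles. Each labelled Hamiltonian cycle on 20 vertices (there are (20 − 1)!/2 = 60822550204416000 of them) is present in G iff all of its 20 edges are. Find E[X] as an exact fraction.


K_20 has (20 − 1)!/2 = 60822550204416000 labelled Hamiltonian cycles.
For each such Hamiltonian cycle H, let X_H = 1 if all 20 edges of H are present in G. Then P[X_H = 1] = p^{20} = (2/5)^{20} = 1048576/95367431640625.
By linearity: E[X] = Σ_H E[X_H] = 60822550204416000 · p^{20} = 60822550204416000 · 1048576/95367431640625 = 510216531225165692928/762939453125.
Numerically: E[X] ≈ 6.68751e+08.

E[X] = 60822550204416000 · (2/5)^{20} = 510216531225165692928/762939453125 ≈ 6.68751e+08.


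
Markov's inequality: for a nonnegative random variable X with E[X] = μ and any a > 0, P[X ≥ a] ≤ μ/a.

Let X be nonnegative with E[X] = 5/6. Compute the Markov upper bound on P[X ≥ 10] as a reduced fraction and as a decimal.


μ = E[X] = 5/6, a = 10.
Markov: P[X ≥ 10] ≤ μ/a = (5/6)/10 = 1/12.
Numerically: ≈ 0.083333.
(Since a = 10 > μ = 0.833333, the bound 1/12 is < 1 and informative.)

P[X ≥ 10] ≤ 1/12 ≈ 0.083333.


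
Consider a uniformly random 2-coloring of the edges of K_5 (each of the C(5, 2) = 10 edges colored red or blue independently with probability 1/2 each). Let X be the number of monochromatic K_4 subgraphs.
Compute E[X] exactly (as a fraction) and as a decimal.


Let X = Σ_S X_S over the C(5, 4) = 5 subsets S of size 4, where X_S = 1 if the K_4 on S is monochromatic.
For a fixed S, the K_4 on S has C(4, 2) = 6 edges. P[all 6 edges red] = (1/2)^6, and likewise for blue, so P[monochromatic] = 2·(1/2)^6 = 2^{1 − 6} = 1/32.
By linearity of expectation: E[X] = C(5, 4) · 2^{1 − 6} = 5 · 1/32 = 5/32.
Numerically: E[X] ≈ 0.156250.

E[X] = C(5,4)·2^(1−C(4,2)) = 5/32 ≈ 0.156250.


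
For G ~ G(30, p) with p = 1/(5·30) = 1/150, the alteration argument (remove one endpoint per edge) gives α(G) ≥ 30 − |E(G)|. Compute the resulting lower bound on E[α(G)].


E[|E(G)|] = C(30, 2)·p = 435 · (1/150) = 29/10.
E[α(G)] ≥ n − E[|E(G)|] = 30 − 29/10 = 271/10.
Numerically: ≈ 27.10000.
(This is only a lower bound; the true E[α(G)] may be larger.)

E[α(G)] ≥ 271/10 ≈ 27.10000.


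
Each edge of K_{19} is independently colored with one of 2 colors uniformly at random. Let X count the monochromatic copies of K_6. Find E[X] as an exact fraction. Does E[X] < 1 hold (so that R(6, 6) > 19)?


E[X] = C(19, 6) · 2^{1 − 15} = 27132 · 2^{−14} = 27132/16384.
As a reduced fraction: E[X] = 6783/4096 ≈ 1.656006.
Is E[X] < 1? NO.
Since E[X] ≥ 1, the first-moment bound is inconclusive at n = 19; it does NOT by itself certify R(6, 6) > 19.

E[X] = 6783/4096 ≈ 1.656006; E[X] ≥ 1; first-moment method inconclusive here.


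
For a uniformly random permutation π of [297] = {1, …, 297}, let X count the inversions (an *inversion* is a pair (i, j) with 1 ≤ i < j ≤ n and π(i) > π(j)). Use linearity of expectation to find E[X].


Write X = Σ X_I over the C(297, 2) = 43956 pairs i < j, with X_I the indicator of one inversion.
There are 43956 indicators.
For each fixed pair i < j, the values π(i) and π(j) are two distinct elements of {1, …, 297} in uniformly random order; by symmetry P[π(i) > π(j)] = 1/2.
By linearity: E[X] = 43956 · (1/2) = C(297, 2) · (1/2) = 43956/2 = 21978 ≈ 21978.00000.

E[X] = 21978 = 21978.00000.


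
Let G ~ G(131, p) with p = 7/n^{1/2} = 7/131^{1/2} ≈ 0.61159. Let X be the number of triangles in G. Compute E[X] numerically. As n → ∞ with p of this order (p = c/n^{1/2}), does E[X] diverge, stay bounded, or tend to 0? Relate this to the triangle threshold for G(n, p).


Number of potential triangles: C(131, 3) = 366145.
Each occurs with probability p³ ≈ (0.61159)³ ≈ 2.2876373e-01.
By linearity: E[X] = C(131, 3)·p³ ≈ 366145 · 2.2876373e-01 ≈ 83760.69736.
Since α = 1/2 < 1, p = c/n^{1/2} ≫ 1/n is above the triangle threshold p ~ 1/n. Asymptotically E[X] ~ (c³/6)·n^{3(1−α)} = (7³/6)·n^{1.5} → ∞; triangles are abundant w.h.p.

E[X] ≈ 83760.69736; in regime p = Θ(1/n^{1/2}) E[X] diverges (above the triangle threshold p ~ 1/n).


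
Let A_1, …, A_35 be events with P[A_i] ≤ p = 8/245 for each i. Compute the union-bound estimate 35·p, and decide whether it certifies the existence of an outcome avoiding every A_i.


Union bound: P[∪_{i=1}^{35} A_i] ≤ Σ_i P[A_i] ≤ 35·p = 35·(8/245) = 8/7.
Numerically: 8/7 ≈ 1.142857.
Is 8/7 < 1? NO.
Since the bound 8/7 is ≥ 1, the union bound is uninformative here; it does NOT by itself certify existence.

35·p = 8/7 ≈ 1.142857; existence NOT certified by the union bound.


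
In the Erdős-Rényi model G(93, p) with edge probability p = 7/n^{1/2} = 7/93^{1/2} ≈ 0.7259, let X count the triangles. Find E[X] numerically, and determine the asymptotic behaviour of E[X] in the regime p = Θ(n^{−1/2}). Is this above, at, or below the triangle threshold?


Number of potential triangles: C(93, 3) = 129766.
Each occurs with probability p³ ≈ (0.7259)³ ≈ 3.824456e-01.
By linearity: E[X] = C(93, 3)·p³ ≈ 129766 · 3.824456e-01 ≈ 49628.4390.
Since α = 1/2 < 1, p = c/n^{1/2} ≫ 1/n is above the triangle threshold p ~ 1/n. Asymptotically E[X] ~ (c³/6)·n^{3(1−α)} = (7³/6)·n^{1.5} → ∞; triangles are abundant w.h.p.

E[X] ≈ 49628.4390; in regime p = Θ(1/n^{1/2}) E[X] diverges (above the triangle threshold p ~ 1/n).


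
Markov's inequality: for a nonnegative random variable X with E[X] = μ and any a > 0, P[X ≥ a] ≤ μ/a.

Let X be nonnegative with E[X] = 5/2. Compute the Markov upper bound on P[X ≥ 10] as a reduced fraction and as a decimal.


μ = E[X] = 5/2, a = 10.
Markov: P[X ≥ 10] ≤ μ/a = (5/2)/10 = 1/4.
Numerically: ≈ 0.25000.
(Since a = 10 > μ = 2.50000, the bound 1/4 is < 1 and informative.)

P[X ≥ 10] ≤ 1/4 ≈ 0.25000.


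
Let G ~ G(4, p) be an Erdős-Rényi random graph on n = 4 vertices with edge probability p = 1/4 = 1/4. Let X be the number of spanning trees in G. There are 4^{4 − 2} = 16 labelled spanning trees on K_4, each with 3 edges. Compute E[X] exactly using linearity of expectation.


K_4 has 4^{4 − 2} = 16 labelled spanning trees.
For each such spanning tree H, let X_H = 1 if all 3 edges of H are present in G. Then P[X_H = 1] = p^{3} = (1/4)^{3} = 1/64.
By linearity of expectation: E[X] = Σ_H E[X_H] = 16 · p^{3} = 16 · 1/64 = 1/4.
Numerically: E[X] ≈ 0.25.

E[X] = 16 · (1/4)^{3} = 1/4 ≈ 0.25.


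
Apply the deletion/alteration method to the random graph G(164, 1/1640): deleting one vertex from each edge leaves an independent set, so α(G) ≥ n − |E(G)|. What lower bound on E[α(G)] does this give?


E[|E(G)|] = C(164, 2)·p = 13366 · (1/1640) = 163/20.
E[α(G)] ≥ n − E[|E(G)|] = 164 − 163/20 = 3117/20.
Numerically: ≈ 155.850.
(This is only a lower bound; the true E[α(G)] may be larger.)

E[α(G)] ≥ 3117/20 ≈ 155.850.


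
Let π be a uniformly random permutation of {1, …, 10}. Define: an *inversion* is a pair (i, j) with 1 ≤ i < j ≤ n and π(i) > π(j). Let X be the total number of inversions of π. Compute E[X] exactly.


Write X = Σ X_I over the C(10, 2) = 45 pairs i < j, with X_I the indicator of one inversion.
There are 45 indicators.
For each fixed pair i < j, the values π(i) and π(j) are two distinct elements of {1, …, 10} in uniformly random order; by symmetry P[π(i) > π(j)] = 1/2.
By linearity: E[X] = 45 · (1/2) = C(10, 2) · (1/2) = 45/2 = 45/2 ≈ 22.5000.

E[X] = 45/2 = 22.5000.


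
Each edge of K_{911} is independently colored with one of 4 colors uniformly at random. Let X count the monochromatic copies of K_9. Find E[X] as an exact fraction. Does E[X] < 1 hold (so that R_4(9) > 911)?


E[X] = C(911, 9) · 4^{1 − 36} = 1144686900492291197405 · 4^{−35} = 1144686900492291197405/1180591620717411303424.
As a reduced fraction: E[X] = 1144686900492291197405/1180591620717411303424 ≈ 0.970.
Is E[X] < 1? YES.
Since E[X] < 1, there exists a 4-coloring of K_{911} with no monochromatic K_9; hence R_4(9) > 911.

E[X] = 1144686900492291197405/1180591620717411303424 ≈ 0.970; E[X] < 1, so R_4(9) > 911.


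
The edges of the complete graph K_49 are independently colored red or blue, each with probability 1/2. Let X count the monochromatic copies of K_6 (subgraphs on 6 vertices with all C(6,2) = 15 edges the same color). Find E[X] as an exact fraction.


Let X = Σ_S X_S over the C(49, 6) = 13983816 subsets S of size 6, where X_S = 1 if the K_6 on S is monochromatic.
For a fixed S, the K_6 on S has C(6, 2) = 15 edges. P[all 15 edges red] = (1/2)^15, and likewise for blue, so P[monochromatic] = 2·(1/2)^15 = 2^{1 − 15} = 1/16384.
By linearity: E[X] = C(49, 6) · 2^{1 − 15} = 13983816 · 1/16384 = 1747977/2048.
Numerically: E[X] ≈ 853.504.

E[X] = C(49,6)·2^(1−C(6,2)) = 1747977/2048 ≈ 853.504.


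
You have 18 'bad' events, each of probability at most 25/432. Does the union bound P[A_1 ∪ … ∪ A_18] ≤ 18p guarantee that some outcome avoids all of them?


Union bound: P[∪_{i=1}^{18} A_i] ≤ Σ_i P[A_i] ≤ 18·p = 18·(25/432) = 25/24.
Numerically: 25/24 ≈ 1.042.
Is 25/24 < 1? NO.
Since the bound 25/24 is ≥ 1, the union bound is uninformative here; it does NOT by itself certify existence.

18·p = 25/24 ≈ 1.042; existence NOT certified by the union bound.


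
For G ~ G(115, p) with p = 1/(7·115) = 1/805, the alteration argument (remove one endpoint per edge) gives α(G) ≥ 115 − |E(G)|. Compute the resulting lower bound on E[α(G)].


E[|E(G)|] = C(115, 2)·p = 6555 · (1/805) = 57/7.
E[α(G)] ≥ n − E[|E(G)|] = 115 − 57/7 = 748/7.
Numerically: ≈ 106.85714.
(This is only a lower bound; the true E[α(G)] may be larger.)

E[α(G)] ≥ 748/7 ≈ 106.85714.


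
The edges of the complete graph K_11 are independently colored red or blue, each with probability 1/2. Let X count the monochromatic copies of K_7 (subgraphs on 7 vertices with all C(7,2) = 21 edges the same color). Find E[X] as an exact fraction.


Let X = Σ_S X_S over the C(11, 7) = 330 subsets S of size 7, where X_S = 1 if the K_7 on S is monochromatic.
For a fixed S, the K_7 on S has C(7, 2) = 21 edges. P[all 21 edges red] = (1/2)^21, and likewise for blue, so P[monochromatic] = 2·(1/2)^21 = 2^{1 − 21} = 1/1048576.
Summing: E[X] = C(11, 7) · 2^{1 − 21} = 330 · 1/1048576 = 165/524288.
Numerically: E[X] ≈ 0.000.

E[X] = C(11,7)·2^(1−C(7,2)) = 165/524288 ≈ 0.000.


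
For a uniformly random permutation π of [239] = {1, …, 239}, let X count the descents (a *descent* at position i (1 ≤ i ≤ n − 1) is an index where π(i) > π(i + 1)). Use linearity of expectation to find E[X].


Write X = Σ X_I over i = 1, …, 238, with X_I the indicator of one descent.
There are 238 indicators.
For each fixed i, the pair (π(i), π(i+1)) is a uniformly random ordered pair of distinct values from {1, …, 239}; by symmetry P[π(i) > π(i+1)] = 1/2.
By linearity: E[X] = 238 · (1/2) = (239 − 1) · (1/2) = 119 ≈ 119.000000.

E[X] = 119 = 119.000000.


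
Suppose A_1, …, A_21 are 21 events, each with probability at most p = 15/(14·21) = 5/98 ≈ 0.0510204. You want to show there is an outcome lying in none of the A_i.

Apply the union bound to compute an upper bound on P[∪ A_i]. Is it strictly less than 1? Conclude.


Union bound: P[∪_{i=1}^{21} A_i] ≤ Σ_i P[A_i] ≤ 21·p = 21·(5/98) = 15/14.
Numerically: 15/14 ≈ 1.0714286.
Is 15/14 < 1? NO.
Since the bound 15/14 is ≥ 1, the union bound is uninformative here; it does NOT by itself certify existence.

21·p = 15/14 ≈ 1.0714286; existence NOT certified by the union bound.


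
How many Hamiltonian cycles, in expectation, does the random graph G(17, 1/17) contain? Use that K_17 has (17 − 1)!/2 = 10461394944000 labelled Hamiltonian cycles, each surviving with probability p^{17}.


K_17 has (17 − 1)!/2 = 10461394944000 labelled Hamiltonian cycles.
For each such Hamiltonian cycle H, let X_H = 1 if all 17 edges of H are present in G. Then P[X_H = 1] = p^{17} = (1/17)^{17} = 1/827240261886336764177.
By linearity of expectation: E[X] = Σ_H E[X_H] = 10461394944000 · p^{17} = 10461394944000 · 1/827240261886336764177 = 10461394944000/827240261886336764177.
Numerically: E[X] ≈ 1.26e-08.

E[X] = 10461394944000 · (1/17)^{17} = 10461394944000/827240261886336764177 ≈ 1.26e-08.


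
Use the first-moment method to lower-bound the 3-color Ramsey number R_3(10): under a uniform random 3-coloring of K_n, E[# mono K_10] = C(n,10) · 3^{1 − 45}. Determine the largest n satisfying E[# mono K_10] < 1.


We need C(n, 10) · 3^{1 − 45} < 1, i.e. C(n, 10) < 3^{45 − 1} = 984770902183611232881.
Check values of n near the boundary:
  n = 571: C(571, 10) = 937951290893172842001; 937951290893172842001 < 984770902183611232881? YES
  n = 572: C(572, 10) = 954640815642161682606; 954640815642161682606 < 984770902183611232881? YES
  n = 573: C(573, 10) = 971597135635805762226; 971597135635805762226 < 984770902183611232881? YES
  n = 574: C(574, 10) = 988824035203816502691; 988824035203816502691 < 984770902183611232881? NO
The largest n with C(n, 10) < 984770902183611232881 is n = 573 (where E[X] = 35985079097622435638/36472996377170786403 ≈ 0.9866225). Hence R_3(10) > 573, i.e. R_3(10) ≥ 574.

Largest n = 573; hence R_3(10) > 573.


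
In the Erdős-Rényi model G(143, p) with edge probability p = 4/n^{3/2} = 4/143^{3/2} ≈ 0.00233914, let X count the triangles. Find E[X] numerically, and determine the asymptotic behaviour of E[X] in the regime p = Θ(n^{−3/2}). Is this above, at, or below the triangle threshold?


Number of potential triangles: C(143, 3) = 477191.
Each occurs with probability p³ ≈ (0.00233914)³ ≈ 1.27987573e-08.
By linearity: E[X] = C(143, 3)·p³ ≈ 477191 · 1.27987573e-08 ≈ 0.006107.
Since α = 3/2 > 1, p = c/n^{3/2} = o(1/n) is below the triangle threshold p ~ 1/n. Asymptotically E[X] ~ (c³/6)·n^{3(1−α)} = (4³/6)·n^{-1.5} → 0, so by Markov's inequality G has no triangles w.h.p.

E[X] ≈ 0.006107; in regime p = Θ(1/n^{3/2}) E[X] tends to 0 (below the triangle threshold p ~ 1/n).


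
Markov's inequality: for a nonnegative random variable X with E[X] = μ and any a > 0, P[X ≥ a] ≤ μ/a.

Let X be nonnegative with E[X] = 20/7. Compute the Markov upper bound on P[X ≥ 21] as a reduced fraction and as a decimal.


μ = E[X] = 20/7, a = 21.
Markov: P[X ≥ 21] ≤ μ/a = (20/7)/21 = 20/147.
Numerically: ≈ 0.13605.
(Since a = 21 > μ = 2.85714, the bound 20/147 is < 1 and informative.)

P[X ≥ 21] ≤ 20/147 ≈ 0.13605.


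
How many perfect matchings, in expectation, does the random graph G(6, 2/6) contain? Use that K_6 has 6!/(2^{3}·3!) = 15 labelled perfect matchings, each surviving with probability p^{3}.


K_6 has 6!/(2^{3}·3!) = 15 labelled perfect matchings.
For each such perfect matching H, let X_H = 1 if all 3 edges of H are present in G. Then P[X_H = 1] = p^{3} = (1/3)^{3} = 1/27.
By linearity: E[X] = Σ_H E[X_H] = 15 · p^{3} = 15 · 1/27 = 5/9.
Numerically: E[X] ≈ 0.556.

E[X] = 15 · (1/3)^{3} = 5/9 ≈ 0.556.


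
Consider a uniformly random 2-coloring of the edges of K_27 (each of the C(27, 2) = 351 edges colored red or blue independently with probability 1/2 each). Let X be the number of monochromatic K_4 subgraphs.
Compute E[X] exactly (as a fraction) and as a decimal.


Let X = Σ_S X_S over the C(27, 4) = 17550 subsets S of size 4, where X_S = 1 if the K_4 on S is monochromatic.
For a fixed S, the K_4 on S has C(4, 2) = 6 edges. P[all 6 edges red] = (1/2)^6, and likewise for blue, so P[monochromatic] = 2·(1/2)^6 = 2^{1 − 6} = 1/32.
By linearity: E[X] = C(27, 4) · 2^{1 − 6} = 17550 · 1/32 = 8775/16.
Numerically: E[X] ≈ 548.437500.

E[X] = C(27,4)·2^(1−C(4,2)) = 8775/16 ≈ 548.437500.


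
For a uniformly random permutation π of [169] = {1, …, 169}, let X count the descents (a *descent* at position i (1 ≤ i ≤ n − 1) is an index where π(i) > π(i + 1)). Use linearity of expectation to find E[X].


Write X = Σ X_I over i = 1, …, 168, with X_I the indicator of one descent.
There are 168 indicators.
For each fixed i, the pair (π(i), π(i+1)) is a uniformly random ordered pair of distinct values from {1, …, 169}; by symmetry P[π(i) > π(i+1)] = 1/2.
By linearity: E[X] = 168 · (1/2) = (169 − 1) · (1/2) = 84 ≈ 84.00000.

E[X] = 84 = 84.00000.


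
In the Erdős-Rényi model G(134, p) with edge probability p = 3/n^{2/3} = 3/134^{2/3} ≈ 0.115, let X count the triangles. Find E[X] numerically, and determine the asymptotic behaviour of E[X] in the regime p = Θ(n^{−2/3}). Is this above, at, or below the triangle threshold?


Number of potential triangles: C(134, 3) = 392084.
Each occurs with probability p³ ≈ (0.115)³ ≈ 1.50368e-03.
By linearity: E[X] = C(134, 3)·p³ ≈ 392084 · 1.50368e-03 ≈ 589.567.
Since α = 2/3 < 1, p = c/n^{2/3} ≫ 1/n is above the triangle threshold p ~ 1/n. Asymptotically E[X] ~ (c³/6)·n^{3(1−α)} = (3³/6)·n^{1} → ∞; triangles are abundant w.h.p.

E[X] ≈ 589.567; in regime p = Θ(1/n^{2/3}) E[X] diverges (above the triangle threshold p ~ 1/n).


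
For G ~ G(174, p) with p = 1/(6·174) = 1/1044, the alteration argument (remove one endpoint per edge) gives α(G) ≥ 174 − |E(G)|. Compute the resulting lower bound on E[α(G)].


E[|E(G)|] = C(174, 2)·p = 15051 · (1/1044) = 173/12.
E[α(G)] ≥ n − E[|E(G)|] = 174 − 173/12 = 1915/12.
Numerically: ≈ 159.583.
(This is only a lower bound; the true E[α(G)] may be larger.)

E[α(G)] ≥ 1915/12 ≈ 159.583.


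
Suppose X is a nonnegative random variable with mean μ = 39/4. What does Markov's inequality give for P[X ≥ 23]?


μ = E[X] = 39/4, a = 23.
Markov: P[X ≥ 23] ≤ μ/a = (39/4)/23 = 39/92.
Numerically: ≈ 0.42391.
(Since a = 23 > μ = 9.75000, the bound 39/92 is < 1 and informative.)

P[X ≥ 23] ≤ 39/92 ≈ 0.42391.


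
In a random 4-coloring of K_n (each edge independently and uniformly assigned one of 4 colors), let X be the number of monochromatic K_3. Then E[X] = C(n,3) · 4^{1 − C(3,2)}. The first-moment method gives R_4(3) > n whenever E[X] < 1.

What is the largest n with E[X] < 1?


We need C(n, 3) · 4^{1 − 3} < 1, i.e. C(n, 3) < 4^{3 − 1} = 16.
Check values of n near the boundary:
  n = 3: C(3, 3) = 1; 1 < 16? YES
  n = 4: C(4, 3) = 4; 4 < 16? YES
  n = 5: C(5, 3) = 10; 10 < 16? YES
  n = 6: C(6, 3) = 20; 20 < 16? NO
  n = 7: C(7, 3) = 35; 35 < 16? NO
The largest n with C(n, 3) < 16 is n = 5 (where E[X] = 5/8 ≈ 0.6250000). Hence R_4(3) > 5, i.e. R_4(3) ≥ 6.

Largest n = 5; hence R_4(3) > 5.


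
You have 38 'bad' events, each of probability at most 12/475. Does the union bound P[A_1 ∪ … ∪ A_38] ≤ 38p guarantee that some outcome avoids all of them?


Union bound: P[∪_{i=1}^{38} A_i] ≤ Σ_i P[A_i] ≤ 38·p = 38·(12/475) = 24/25.
Numerically: 24/25 ≈ 0.9600000.
Is 24/25 < 1? YES.
Since P[∪ A_i] ≤ 24/25 < 1, the complement has P[∩ A_i^c] ≥ 1 − 24/25 = 1/25 > 0, so some outcome avoids every A_i.

38·p = 24/25 ≈ 0.9600000; existence CERTIFIED by the union bound.


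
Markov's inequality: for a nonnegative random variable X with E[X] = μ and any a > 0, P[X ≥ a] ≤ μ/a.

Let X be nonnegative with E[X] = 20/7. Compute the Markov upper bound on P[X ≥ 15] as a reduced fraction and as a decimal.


μ = E[X] = 20/7, a = 15.
Markov: P[X ≥ 15] ≤ μ/a = (20/7)/15 = 4/21.
Numerically: ≈ 0.190.
(Since a = 15 > μ = 2.857, the bound 4/21 is < 1 and informative.)

P[X ≥ 15] ≤ 4/21 ≈ 0.190.


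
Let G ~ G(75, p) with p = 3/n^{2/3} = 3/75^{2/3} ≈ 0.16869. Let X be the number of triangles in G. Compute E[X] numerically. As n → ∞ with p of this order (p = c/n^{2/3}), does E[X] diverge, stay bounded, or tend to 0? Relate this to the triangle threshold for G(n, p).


Number of potential triangles: C(75, 3) = 67525.
Each occurs with probability p³ ≈ (0.16869)³ ≈ 4.8000000e-03.
By linearity: E[X] = C(75, 3)·p³ ≈ 67525 · 4.8000000e-03 ≈ 324.12000.
Since α = 2/3 < 1, p = c/n^{2/3} ≫ 1/n is above the triangle threshold p ~ 1/n. Asymptotically E[X] ~ (c³/6)·n^{3(1−α)} = (3³/6)·n^{1} → ∞; triangles are abundant w.h.p.

E[X] ≈ 324.12000; in regime p = Θ(1/n^{2/3}) E[X] diverges (above the triangle threshold p ~ 1/n).


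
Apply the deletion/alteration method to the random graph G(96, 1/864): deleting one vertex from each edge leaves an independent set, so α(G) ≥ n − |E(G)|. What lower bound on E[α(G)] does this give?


E[|E(G)|] = C(96, 2)·p = 4560 · (1/864) = 95/18.
E[α(G)] ≥ n − E[|E(G)|] = 96 − 95/18 = 1633/18.
Numerically: ≈ 90.722222.
(This is only a lower bound; the true E[α(G)] may be larger.)

E[α(G)] ≥ 1633/18 ≈ 90.722222.


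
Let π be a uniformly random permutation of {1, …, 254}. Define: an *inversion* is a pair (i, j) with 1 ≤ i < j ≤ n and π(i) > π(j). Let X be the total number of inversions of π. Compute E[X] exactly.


Write X = Σ X_I over the C(254, 2) = 32131 pairs i < j, with X_I the indicator of one inversion.
There are 32131 indicators.
For each fixed pair i < j, the values π(i) and π(j) are two distinct elements of {1, …, 254} in uniformly random order; by symmetry P[π(i) > π(j)] = 1/2.
By linearity: E[X] = 32131 · (1/2) = C(254, 2) · (1/2) = 32131/2 = 32131/2 ≈ 16065.50000.

E[X] = 32131/2 = 16065.50000.


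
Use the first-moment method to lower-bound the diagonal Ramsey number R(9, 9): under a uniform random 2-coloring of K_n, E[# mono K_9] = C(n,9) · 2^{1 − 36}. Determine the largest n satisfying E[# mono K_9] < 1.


We need C(n, 9) · 2^{1 − 36} < 1, i.e. C(n, 9) < 2^{36 − 1} = 34359738368.
Check values of n near the boundary:
  n = 62: C(62, 9) = 20286591270; 20286591270 < 34359738368? YES
  n = 63: C(63, 9) = 23667689815; 23667689815 < 34359738368? YES
  n = 64: C(64, 9) = 27540584512; 27540584512 < 34359738368? YES
  n = 65: C(65, 9) = 31966749880; 31966749880 < 34359738368? YES
  n = 66: C(66, 9) = 37014131440; 37014131440 < 34359738368? NO
  n = 67: C(67, 9) = 42757703560; 42757703560 < 34359738368? NO
The largest n with C(n, 9) < 34359738368 is n = 65 (where E[X] = 3995843735/4294967296 ≈ 0.930). Hence R(9, 9) > 65, i.e. R(9, 9) ≥ 66.

Largest n = 65; hence R(9, 9) > 65.


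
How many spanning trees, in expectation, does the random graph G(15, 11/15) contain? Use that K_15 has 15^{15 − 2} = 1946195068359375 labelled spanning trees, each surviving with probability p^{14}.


K_15 has 15^{15 − 2} = 1946195068359375 labelled spanning trees.
For each such spanning tree H, let X_H = 1 if all 14 edges of H are present in G. Then P[X_H = 1] = p^{14} = (11/15)^{14} = 379749833583241/29192926025390625.
By linearity of expectation: E[X] = Σ_H E[X_H] = 1946195068359375 · p^{14} = 1946195068359375 · 379749833583241/29192926025390625 = 379749833583241/15.
Numerically: E[X] ≈ 2.53e+13.

E[X] = 1946195068359375 · (11/15)^{14} = 379749833583241/15 ≈ 2.53e+13.


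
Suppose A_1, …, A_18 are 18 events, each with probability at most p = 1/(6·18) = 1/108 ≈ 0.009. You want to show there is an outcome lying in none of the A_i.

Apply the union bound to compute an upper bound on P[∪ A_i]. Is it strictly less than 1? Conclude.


Union bound: P[∪_{i=1}^{18} A_i] ≤ Σ_i P[A_i] ≤ 18·p = 18·(1/108) = 1/6.
Numerically: 1/6 ≈ 0.167.
Is 1/6 < 1? YES.
Since P[∪ A_i] ≤ 1/6 < 1, the complement has P[∩ A_i^c] ≥ 1 − 1/6 = 5/6 > 0, so some outcome avoids every A_i.

18·p = 1/6 ≈ 0.167; existence CERTIFIED by the union bound.


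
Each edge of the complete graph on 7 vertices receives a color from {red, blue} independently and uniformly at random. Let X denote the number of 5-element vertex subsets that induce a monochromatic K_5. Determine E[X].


Let X = Σ_S X_S over the C(7, 5) = 21 subsets S of size 5, where X_S = 1 if the K_5 on S is monochromatic.
For a fixed S, the K_5 on S has C(5, 2) = 10 edges. P[all 10 edges red] = (1/2)^10, and likewise for blue, so P[monochromatic] = 2·(1/2)^10 = 2^{1 − 10} = 1/512.
By linearity of expectation: E[X] = C(7, 5) · 2^{1 − 10} = 21 · 1/512 = 21/512.
Numerically: E[X] ≈ 0.0410.

E[X] = C(7,5)·2^(1−C(5,2)) = 21/512 ≈ 0.0410.


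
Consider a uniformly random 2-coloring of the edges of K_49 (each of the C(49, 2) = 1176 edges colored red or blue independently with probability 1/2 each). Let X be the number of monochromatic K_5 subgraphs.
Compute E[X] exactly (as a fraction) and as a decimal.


Let X = Σ_S X_S over the C(49, 5) = 1906884 subsets S of size 5, where X_S = 1 if the K_5 on S is monochromatic.
For a fixed S, the K_5 on S has C(5, 2) = 10 edges. P[all 10 edges red] = (1/2)^10, and likewise for blue, so P[monochromatic] = 2·(1/2)^10 = 2^{1 − 10} = 1/512.
By linearity: E[X] = C(49, 5) · 2^{1 − 10} = 1906884 · 1/512 = 476721/128.
Numerically: E[X] ≈ 3724.3828.

E[X] = C(49,5)·2^(1−C(5,2)) = 476721/128 ≈ 3724.3828.


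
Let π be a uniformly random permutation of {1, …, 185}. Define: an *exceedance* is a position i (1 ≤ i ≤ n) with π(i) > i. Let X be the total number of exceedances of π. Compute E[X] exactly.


Write X = Σ_{i=1}^{185} X_i, where X_i = 1_{π(i) > i}.
For each fixed i, π(i) is uniform over {1, …, 185} (marginal of a uniform permutation), so P[π(i) > i] = (n − i)/n. Summing: Σ_{i=1}^{185} (n − i)/n = (0 + 1 + … + 184)/185 = 185(185 − 1)/(2·185) = (185 − 1)/2.
Hence E[X] = Σ_{i=1}^{185} (185 − i)/185 = 92 ≈ 92.0000.

E[X] = 92 = 92.0000.


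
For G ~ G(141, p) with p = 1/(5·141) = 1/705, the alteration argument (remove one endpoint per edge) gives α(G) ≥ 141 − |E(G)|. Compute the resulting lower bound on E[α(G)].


E[|E(G)|] = C(141, 2)·p = 9870 · (1/705) = 14.
E[α(G)] ≥ n − E[|E(G)|] = 141 − 14 = 127.
Numerically: ≈ 127.0000.
(This is only a lower bound; the true E[α(G)] may be larger.)

E[α(G)] ≥ 127 ≈ 127.0000.


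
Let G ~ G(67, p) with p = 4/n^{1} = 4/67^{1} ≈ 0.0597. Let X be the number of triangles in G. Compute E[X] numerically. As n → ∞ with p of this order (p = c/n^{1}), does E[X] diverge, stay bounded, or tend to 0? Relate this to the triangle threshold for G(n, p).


Number of potential triangles: C(67, 3) = 47905.
Each occurs with probability p³ ≈ (0.0597)³ ≈ 2.127921e-04.
By linearity: E[X] = C(67, 3)·p³ ≈ 47905 · 2.127921e-04 ≈ 10.1938.
Here α = 1, so p = 4/n is exactly at the triangle threshold p ~ 1/n. Asymptotically E[X] → c³/6 = 4³/6 = 32/3 ≈ 10.6667, a bounded constant. In this regime the triangle count is asymptotically Poisson(c³/6).

E[X] ≈ 10.1938; in regime p = Θ(1/n^{1}) E[X] stays bounded (at the triangle threshold p ~ 1/n).


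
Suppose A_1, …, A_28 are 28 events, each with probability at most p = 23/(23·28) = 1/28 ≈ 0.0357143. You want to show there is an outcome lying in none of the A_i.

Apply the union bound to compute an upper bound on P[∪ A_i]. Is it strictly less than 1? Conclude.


Union bound: P[∪_{i=1}^{28} A_i] ≤ Σ_i P[A_i] ≤ 28·p = 28·(1/28) = 1.
Numerically: 1 ≈ 1.0000000.
Is 1 < 1? NO.
Since the bound 1 is ≥ 1, the union bound is uninformative here; it does NOT by itself certify existence.

28·p = 1 ≈ 1.0000000; existence NOT certified by the union bound.


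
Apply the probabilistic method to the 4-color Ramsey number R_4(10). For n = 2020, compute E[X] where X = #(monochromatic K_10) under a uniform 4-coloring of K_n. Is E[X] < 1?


E[X] = C(2020, 10) · 4^{1 − 45} = 304832018578739931133653656 · 4^{−44} = 304832018578739931133653656/309485009821345068724781056.
As a reduced fraction: E[X] = 38104002322342491391706707/38685626227668133590597632 ≈ 0.985.
Is E[X] < 1? YES.
Since E[X] < 1, there exists a 4-coloring of K_{2020} with no monochromatic K_10; hence R_4(10) > 2020.

E[X] = 38104002322342491391706707/38685626227668133590597632 ≈ 0.985; E[X] < 1, so R_4(10) > 2020.


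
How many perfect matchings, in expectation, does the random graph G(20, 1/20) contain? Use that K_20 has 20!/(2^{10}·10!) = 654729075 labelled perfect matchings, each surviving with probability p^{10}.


K_20 has 20!/(2^{10}·10!) = 654729075 labelled perfect matchings.
For each such perfect matching H, let X_H = 1 if all 10 edges of H are present in G. Then P[X_H = 1] = p^{10} = (1/20)^{10} = 1/10240000000000.
By linearity of expectation: E[X] = Σ_H E[X_H] = 654729075 · p^{10} = 654729075 · 1/10240000000000 = 26189163/409600000000.
Numerically: E[X] ≈ 6.39e-05.

E[X] = 654729075 · (1/20)^{10} = 26189163/409600000000 ≈ 6.39e-05.


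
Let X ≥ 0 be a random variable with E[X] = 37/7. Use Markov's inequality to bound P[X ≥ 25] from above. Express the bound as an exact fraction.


μ = E[X] = 37/7, a = 25.
Markov: P[X ≥ 25] ≤ μ/a = (37/7)/25 = 37/175.
Numerically: ≈ 0.211429.
(Since a = 25 > μ = 5.285714, the bound 37/175 is < 1 and informative.)

P[X ≥ 25] ≤ 37/175 ≈ 0.211429.


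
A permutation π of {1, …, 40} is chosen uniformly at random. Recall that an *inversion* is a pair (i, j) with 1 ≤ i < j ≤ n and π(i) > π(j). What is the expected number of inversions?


Write X = Σ X_I over the C(40, 2) = 780 pairs i < j, with X_I the indicator of one inversion.
There are 780 indicators.
For each fixed pair i < j, the values π(i) and π(j) are two distinct elements of {1, …, 40} in uniformly random order; by symmetry P[π(i) > π(j)] = 1/2.
By linearity: E[X] = 780 · (1/2) = C(40, 2) · (1/2) = 780/2 = 390 ≈ 390.00000.

E[X] = 390 = 390.00000.


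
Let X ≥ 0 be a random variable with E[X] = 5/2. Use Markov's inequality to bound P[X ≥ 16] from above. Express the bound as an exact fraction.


μ = E[X] = 5/2, a = 16.
Markov: P[X ≥ 16] ≤ μ/a = (5/2)/16 = 5/32.
Numerically: ≈ 0.156.
(Since a = 16 > μ = 2.500, the bound 5/32 is < 1 and informative.)

P[X ≥ 16] ≤ 5/32 ≈ 0.156.


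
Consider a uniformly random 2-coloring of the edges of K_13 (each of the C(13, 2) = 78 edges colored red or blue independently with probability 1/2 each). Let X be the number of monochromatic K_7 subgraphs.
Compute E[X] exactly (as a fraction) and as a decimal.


Let X = Σ_S X_S over the C(13, 7) = 1716 subsets S of size 7, where X_S = 1 if the K_7 on S is monochromatic.
For a fixed S, the K_7 on S has C(7, 2) = 21 edges. P[all 21 edges red] = (1/2)^21, and likewise for blue, so P[monochromatic] = 2·(1/2)^21 = 2^{1 − 21} = 1/1048576.
By linearity of expectation: E[X] = C(13, 7) · 2^{1 − 21} = 1716 · 1/1048576 = 429/262144.
Numerically: E[X] ≈ 0.001637.

E[X] = C(13,7)·2^(1−C(7,2)) = 429/262144 ≈ 0.001637.


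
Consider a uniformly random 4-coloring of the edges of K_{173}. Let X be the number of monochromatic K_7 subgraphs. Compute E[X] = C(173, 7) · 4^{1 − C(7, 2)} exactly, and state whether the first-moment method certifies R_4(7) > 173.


E[X] = C(173, 7) · 4^{1 − 21} = 813769676772 · 4^{−20} = 813769676772/1099511627776.
As a reduced fraction: E[X] = 203442419193/274877906944 ≈ 0.7401192.
Is E[X] < 1? YES.
Since E[X] < 1, there exists a 4-coloring of K_{173} with no monochromatic K_7; hence R_4(7) > 173.

E[X] = 203442419193/274877906944 ≈ 0.7401192; E[X] < 1, so R_4(7) > 173.


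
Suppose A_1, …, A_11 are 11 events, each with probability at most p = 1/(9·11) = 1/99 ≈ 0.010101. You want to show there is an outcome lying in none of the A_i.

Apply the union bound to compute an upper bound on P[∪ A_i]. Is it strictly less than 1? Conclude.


Union bound: P[∪_{i=1}^{11} A_i] ≤ Σ_i P[A_i] ≤ 11·p = 11·(1/99) = 1/9.
Numerically: 1/9 ≈ 0.111111.
Is 1/9 < 1? YES.
Since P[∪ A_i] ≤ 1/9 < 1, the complement has P[∩ A_i^c] ≥ 1 − 1/9 = 8/9 > 0, so some outcome avoids every A_i.

11·p = 1/9 ≈ 0.111111; existence CERTIFIED by the union bound.


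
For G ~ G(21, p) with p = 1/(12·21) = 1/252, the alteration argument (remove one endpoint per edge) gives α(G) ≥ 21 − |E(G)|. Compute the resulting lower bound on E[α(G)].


E[|E(G)|] = C(21, 2)·p = 210 · (1/252) = 5/6.
E[α(G)] ≥ n − E[|E(G)|] = 21 − 5/6 = 121/6.
Numerically: ≈ 20.16667.
(This is only a lower bound; the true E[α(G)] may be larger.)

E[α(G)] ≥ 121/6 ≈ 20.16667.


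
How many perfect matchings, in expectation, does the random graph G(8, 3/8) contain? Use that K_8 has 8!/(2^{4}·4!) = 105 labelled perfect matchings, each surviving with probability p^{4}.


K_8 has 8!/(2^{4}·4!) = 105 labelled perfect matchings.
For each such perfect matching H, let X_H = 1 if all 4 edges of H are present in G. Then P[X_H = 1] = p^{4} = (3/8)^{4} = 81/4096.
Summing the indicators: E[X] = Σ_H E[X_H] = 105 · p^{4} = 105 · 81/4096 = 8505/4096.
Numerically: E[X] ≈ 2.08.

E[X] = 105 · (3/8)^{4} = 8505/4096 ≈ 2.08.


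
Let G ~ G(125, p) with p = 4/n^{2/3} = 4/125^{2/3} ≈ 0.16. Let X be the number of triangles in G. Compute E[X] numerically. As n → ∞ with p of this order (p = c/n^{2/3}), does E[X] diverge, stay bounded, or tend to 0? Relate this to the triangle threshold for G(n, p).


Number of potential triangles: C(125, 3) = 317750.
Each occurs with probability p³ ≈ (0.16)³ ≈ 4.09600000e-03.
By linearity: E[X] = C(125, 3)·p³ ≈ 317750 · 4.09600000e-03 ≈ 1301.504000.
Since α = 2/3 < 1, p = c/n^{2/3} ≫ 1/n is above the triangle threshold p ~ 1/n. Asymptotically E[X] ~ (c³/6)·n^{3(1−α)} = (4³/6)·n^{1} → ∞; triangles are abundant w.h.p.

E[X] ≈ 1301.504000; in regime p = Θ(1/n^{2/3}) E[X] diverges (above the triangle threshold p ~ 1/n).


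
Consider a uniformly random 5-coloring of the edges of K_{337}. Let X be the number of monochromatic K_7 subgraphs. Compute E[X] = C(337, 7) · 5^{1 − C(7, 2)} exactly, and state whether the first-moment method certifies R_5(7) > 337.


E[X] = C(337, 7) · 5^{1 − 21} = 91989916924632 · 5^{−20} = 91989916924632/95367431640625.
As a reduced fraction: E[X] = 91989916924632/95367431640625 ≈ 0.96458.
Is E[X] < 1? YES.
Since E[X] < 1, there exists a 5-coloring of K_{337} with no monochromatic K_7; hence R_5(7) > 337.

E[X] = 91989916924632/95367431640625 ≈ 0.96458; E[X] < 1, so R_5(7) > 337.


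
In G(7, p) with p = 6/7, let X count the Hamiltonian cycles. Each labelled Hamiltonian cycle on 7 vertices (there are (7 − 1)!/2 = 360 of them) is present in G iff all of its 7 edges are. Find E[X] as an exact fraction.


K_7 has (7 − 1)!/2 = 360 labelled Hamiltonian cycles.
For each such Hamiltonian cycle H, let X_H = 1 if all 7 edges of H are present in G. Then P[X_H = 1] = p^{7} = (6/7)^{7} = 279936/823543.
By linearity: E[X] = Σ_H E[X_H] = 360 · p^{7} = 360 · 279936/823543 = 100776960/823543.
Numerically: E[X] ≈ 122.37.

E[X] = 360 · (6/7)^{7} = 100776960/823543 ≈ 122.37.


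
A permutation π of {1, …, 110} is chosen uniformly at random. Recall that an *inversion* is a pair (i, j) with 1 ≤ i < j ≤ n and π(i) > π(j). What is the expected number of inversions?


Write X = Σ X_I over the C(110, 2) = 5995 pairs i < j, with X_I the indicator of one inversion.
There are 5995 indicators.
For each fixed pair i < j, the values π(i) and π(j) are two distinct elements of {1, …, 110} in uniformly random order; by symmetry P[π(i) > π(j)] = 1/2.
By linearity: E[X] = 5995 · (1/2) = C(110, 2) · (1/2) = 5995/2 = 5995/2 ≈ 2997.50000.

E[X] = 5995/2 = 2997.50000.


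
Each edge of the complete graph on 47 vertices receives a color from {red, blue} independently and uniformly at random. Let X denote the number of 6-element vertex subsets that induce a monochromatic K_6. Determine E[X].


Let X = Σ_S X_S over the C(47, 6) = 10737573 subsets S of size 6, where X_S = 1 if the K_6 on S is monochromatic.
For a fixed S, the K_6 on S has C(6, 2) = 15 edges. P[all 15 edges red] = (1/2)^15, and likewise for blue, so P[monochromatic] = 2·(1/2)^15 = 2^{1 − 15} = 1/16384.
By linearity: E[X] = C(47, 6) · 2^{1 − 15} = 10737573 · 1/16384 = 10737573/16384.
Numerically: E[X] ≈ 655.369446.

E[X] = C(47,6)·2^(1−C(6,2)) = 10737573/16384 ≈ 655.369446.


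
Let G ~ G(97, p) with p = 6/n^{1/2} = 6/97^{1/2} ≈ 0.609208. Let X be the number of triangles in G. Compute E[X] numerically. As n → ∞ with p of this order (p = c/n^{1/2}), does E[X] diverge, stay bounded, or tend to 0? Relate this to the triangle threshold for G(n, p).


Number of potential triangles: C(97, 3) = 147440.
Each occurs with probability p³ ≈ (0.609208)³ ≈ 2.26097703e-01.
By linearity: E[X] = C(97, 3)·p³ ≈ 147440 · 2.26097703e-01 ≈ 33335.845294.
Since α = 1/2 < 1, p = c/n^{1/2} ≫ 1/n is above the triangle threshold p ~ 1/n. Asymptotically E[X] ~ (c³/6)·n^{3(1−α)} = (6³/6)·n^{1.5} → ∞; triangles are abundant w.h.p.

E[X] ≈ 33335.845294; in regime p = Θ(1/n^{1/2}) E[X] diverges (above the triangle threshold p ~ 1/n).


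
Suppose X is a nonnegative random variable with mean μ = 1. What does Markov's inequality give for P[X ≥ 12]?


μ = E[X] = 1, a = 12.
Markov: P[X ≥ 12] ≤ μ/a = (1)/12 = 1/12.
Numerically: ≈ 0.083333.
(Since a = 12 > μ = 1.000000, the bound 1/12 is < 1 and informative.)

P[X ≥ 12] ≤ 1/12 ≈ 0.083333.


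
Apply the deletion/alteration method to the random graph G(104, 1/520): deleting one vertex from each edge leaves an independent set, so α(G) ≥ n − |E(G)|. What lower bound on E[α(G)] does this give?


E[|E(G)|] = C(104, 2)·p = 5356 · (1/520) = 103/10.
E[α(G)] ≥ n − E[|E(G)|] = 104 − 103/10 = 937/10.
Numerically: ≈ 93.7000.
(This is only a lower bound; the true E[α(G)] may be larger.)

E[α(G)] ≥ 937/10 ≈ 93.7000.


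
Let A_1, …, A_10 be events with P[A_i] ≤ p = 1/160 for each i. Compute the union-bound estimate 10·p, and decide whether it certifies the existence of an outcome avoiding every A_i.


Union bound: P[∪_{i=1}^{10} A_i] ≤ Σ_i P[A_i] ≤ 10·p = 10·(1/160) = 1/16.
Numerically: 1/16 ≈ 0.062.
Is 1/16 < 1? YES.
Since P[∪ A_i] ≤ 1/16 < 1, the complement has P[∩ A_i^c] ≥ 1 − 1/16 = 15/16 > 0, so some outcome avoids every A_i.

10·p = 1/16 ≈ 0.062; existence CERTIFIED by the union bound.


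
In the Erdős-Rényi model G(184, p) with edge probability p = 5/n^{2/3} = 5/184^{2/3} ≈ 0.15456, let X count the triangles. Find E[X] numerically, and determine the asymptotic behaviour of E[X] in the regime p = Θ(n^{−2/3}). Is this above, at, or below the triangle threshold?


Number of potential triangles: C(184, 3) = 1021384.
Each occurs with probability p³ ≈ (0.15456)³ ≈ 3.6921078e-03.
By linearity: E[X] = C(184, 3)·p³ ≈ 1021384 · 3.6921078e-03 ≈ 3771.05978.
Since α = 2/3 < 1, p = c/n^{2/3} ≫ 1/n is above the triangle threshold p ~ 1/n. Asymptotically E[X] ~ (c³/6)·n^{3(1−α)} = (5³/6)·n^{1} → ∞; triangles are abundant w.h.p.

E[X] ≈ 3771.05978; in regime p = Θ(1/n^{2/3}) E[X] diverges (above the triangle threshold p ~ 1/n).


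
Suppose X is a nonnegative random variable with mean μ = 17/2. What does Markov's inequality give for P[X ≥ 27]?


μ = E[X] = 17/2, a = 27.
Markov: P[X ≥ 27] ≤ μ/a = (17/2)/27 = 17/54.
Numerically: ≈ 0.31481.
(Since a = 27 > μ = 8.50000, the bound 17/54 is < 1 and informative.)

P[X ≥ 27] ≤ 17/54 ≈ 0.31481.


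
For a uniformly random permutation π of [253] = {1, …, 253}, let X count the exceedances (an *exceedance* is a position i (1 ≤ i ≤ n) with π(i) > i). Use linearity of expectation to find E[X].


Write X = Σ_{i=1}^{253} X_i, where X_i = 1_{π(i) > i}.
For each fixed i, π(i) is uniform over {1, …, 253} (marginal of a uniform permutation), so P[π(i) > i] = (n − i)/n. Summing: Σ_{i=1}^{253} (n − i)/n = (0 + 1 + … + 252)/253 = 253(253 − 1)/(2·253) = (253 − 1)/2.
Hence E[X] = Σ_{i=1}^{253} (253 − i)/253 = 126 ≈ 126.00000.

E[X] = 126 = 126.00000.


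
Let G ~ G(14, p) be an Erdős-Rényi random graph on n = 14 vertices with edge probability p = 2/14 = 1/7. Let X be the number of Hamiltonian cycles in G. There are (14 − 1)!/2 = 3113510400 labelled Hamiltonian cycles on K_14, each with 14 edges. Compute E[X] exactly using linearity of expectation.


K_14 has (14 − 1)!/2 = 3113510400 labelled Hamiltonian cycles.
For each such Hamiltonian cycle H, let X_H = 1 if all 14 edges of H are present in G. Then P[X_H = 1] = p^{14} = (1/7)^{14} = 1/678223072849.
By linearity of expectation: E[X] = Σ_H E[X_H] = 3113510400 · p^{14} = 3113510400 · 1/678223072849 = 444787200/96889010407.
Numerically: E[X] ≈ 0.00459.

E[X] = 3113510400 · (1/7)^{14} = 444787200/96889010407 ≈ 0.00459.
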